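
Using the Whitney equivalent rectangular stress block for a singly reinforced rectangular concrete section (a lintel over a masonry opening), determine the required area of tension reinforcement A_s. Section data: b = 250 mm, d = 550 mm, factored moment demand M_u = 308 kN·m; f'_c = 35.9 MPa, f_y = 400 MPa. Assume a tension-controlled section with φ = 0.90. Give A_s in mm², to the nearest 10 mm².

M_n = M_u/φ = 308/0.90 = 342.222 kN·m.
With M_n = 0.85 f'_c a b (d − a/2), solve the quadratic for a:
a = d − √(d² − 2M_n/(0.85 f'_c b)) = 550 − √(550² − 2 × 342.222×10⁶/(0.85 × 35.9 × 250)) = 88.72 mm.
A_s = 0.85 f'_c a b / f_y = 0.85 × 35.9 × 88.72 × 250 / 400 = 1692.1 mm².

A_s ≈ 1690 mm²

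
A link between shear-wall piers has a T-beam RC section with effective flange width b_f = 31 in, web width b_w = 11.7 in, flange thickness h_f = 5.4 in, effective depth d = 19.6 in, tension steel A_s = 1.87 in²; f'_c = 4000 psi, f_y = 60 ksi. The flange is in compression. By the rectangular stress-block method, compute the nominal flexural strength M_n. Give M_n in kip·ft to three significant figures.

Tension: T = A_s f_y = 1.87 × 60 = 112.2 kips.
Try a within the flange: a = T/(0.85 f'_c b_f) = 112.2/(0.85 × 4 × 31) = 1.065 in.
Since a = 1.065 ≤ h_f = 5.4 in, the stress block lies entirely in the flange; analyse as a rectangular beam of width b_f.
M_n = T(d − a/2) = 112.2 × (19.6 − 0.5325) = 2139.4 kip·in.
M_n = 2139.4/12 = 178.28 kip·ft.

M_n ≈ 178 kip·ft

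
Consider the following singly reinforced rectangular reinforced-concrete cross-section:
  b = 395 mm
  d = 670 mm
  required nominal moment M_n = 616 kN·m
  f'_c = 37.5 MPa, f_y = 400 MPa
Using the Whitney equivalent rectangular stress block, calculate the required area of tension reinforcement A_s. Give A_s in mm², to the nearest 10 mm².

A_s ≈ 2440 mm²

With M_n = 0.85 f'_c a b (d − a/2), solve the quadratic for a:
a = d − √(d² − 2M_n/(0.85 f'_c b)) = 670 − √(670² − 2 × 616×10⁶/(0.85 × 37.5 × 395)) = 77.51 mm.
A_s = 0.85 f'_c a b / f_y = 0.85 × 37.5 × 77.51 × 395 / 400 = 2439.7 mm².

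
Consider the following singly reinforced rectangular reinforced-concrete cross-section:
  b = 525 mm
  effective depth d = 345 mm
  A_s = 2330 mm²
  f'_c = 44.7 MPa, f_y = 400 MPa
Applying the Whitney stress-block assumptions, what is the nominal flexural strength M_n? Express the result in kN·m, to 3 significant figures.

M_n ≈ 300 kN·m

T = A_s f_y = 2330 × 400 = 932000 N = 932 kN.
From C = T: a = T/(0.85 f'_c b) = 932000/(0.85 × 44.7 × 525) = 46.72 mm.
M_n = T(d − a/2) = 932 kN × (345 − 23.36) mm = 299.77 kN·m.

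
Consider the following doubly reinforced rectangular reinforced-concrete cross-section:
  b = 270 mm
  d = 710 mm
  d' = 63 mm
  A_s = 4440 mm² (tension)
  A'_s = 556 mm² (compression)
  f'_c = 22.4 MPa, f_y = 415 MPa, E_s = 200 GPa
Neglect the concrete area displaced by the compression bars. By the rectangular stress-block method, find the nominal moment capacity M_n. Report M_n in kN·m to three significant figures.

M_n ≈ 1040 kN·m

Assume both tension and compression steel yield.
Net tension couple steel: A_s − A'_s = 3884 mm².
a = (A_s − A'_s) f_y / (0.85 f'_c b) = 1611860/(0.85 × 22.4 × 270) = 313.54 mm.
c = a/β₁ = 313.54/0.85 = 368.87 mm; ε'_s = 0.003(c − d')/c = 0.0025 ≥ f_y/E_s = 0.0021, so compression steel does yield.
M_n = (A_s − A'_s) f_y (d − a/2) + A'_s f_y (d − d') = [1611860 × (710 − 156.77) + 230740 × (710 − 63)] × 10⁻⁶ = 891.73 + 149.29 = 1041.02 kN·m.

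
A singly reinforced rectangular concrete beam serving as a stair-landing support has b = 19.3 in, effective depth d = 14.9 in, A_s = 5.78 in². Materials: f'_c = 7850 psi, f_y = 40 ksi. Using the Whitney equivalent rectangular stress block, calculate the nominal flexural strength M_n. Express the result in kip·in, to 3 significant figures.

T = A_s f_y = 5.78 × 40 = 231.2 kips.
a = T/(0.85 f'_c b) = 231.2/(0.85 × 7.85 × 19.3) = 1.795 in.
M_n = T(d − a/2) = 231.2 × (14.9 − 0.8975) = 3237.4 kip·in.

M_n ≈ 3240 kip·in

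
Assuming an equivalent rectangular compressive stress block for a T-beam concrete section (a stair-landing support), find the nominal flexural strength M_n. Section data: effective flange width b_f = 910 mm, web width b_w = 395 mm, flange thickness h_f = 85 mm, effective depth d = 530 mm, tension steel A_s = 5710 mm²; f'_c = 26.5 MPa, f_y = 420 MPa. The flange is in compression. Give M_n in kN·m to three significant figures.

M_n ≈ 1120 kN·m

Tension: T = A_s f_y = 5710 × 420 = 2398200 N.
Try a within the flange: a = T/(0.85 f'_c b_f) = 2398200/(0.85 × 26.5 × 910) = 117.00 mm.
a = 117.00 > h_f = 85 mm: the block extends into the web. Split into flange-overhang and web parts.
C_f = 0.85 f'_c (b_f − b_w) h_f = 0.85 × 26.5 × (910 − 395) × 85 = 986032 N.
Remaining web compression depth: a_w = (T − C_f)/(0.85 f'_c b_w) = (2398200 − 986032)/(0.85 × 26.5 × 395) = 158.72 mm.
M_n = C_f(d − h_f/2) + (T − C_f)(d − a_w/2) = 986032 × (530 − 42.5) + 1412168 × (530 − 79.36) = 480.69 + 636.38 = 1117.07 × 10⁶ N·mm.
M_n = 1117.07 kN·m.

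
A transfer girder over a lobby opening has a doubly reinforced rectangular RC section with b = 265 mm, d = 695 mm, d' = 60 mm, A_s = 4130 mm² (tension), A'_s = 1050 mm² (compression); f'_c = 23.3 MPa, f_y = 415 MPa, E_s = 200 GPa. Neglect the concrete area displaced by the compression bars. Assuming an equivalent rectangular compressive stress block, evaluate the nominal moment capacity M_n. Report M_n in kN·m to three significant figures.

Assume both tension and compression steel yield.
Net tension couple steel: A_s − A'_s = 3080 mm².
a = (A_s − A'_s) f_y / (0.85 f'_c b) = 1278200/(0.85 × 23.3 × 265) = 243.54 mm.
c = a/β₁ = 243.54/0.85 = 286.52 mm; ε'_s = 0.003(c − d')/c = 0.0024 ≥ f_y/E_s = 0.0021, so compression steel does yield.
M_n = (A_s − A'_s) f_y (d − a/2) + A'_s f_y (d − d') = [1278200 × (695 − 121.77) + 435750 × (695 − 60)] × 10⁻⁶ = 732.70 + 276.70 = 1009.40 kN·m.

M_n ≈ 1010 kN·m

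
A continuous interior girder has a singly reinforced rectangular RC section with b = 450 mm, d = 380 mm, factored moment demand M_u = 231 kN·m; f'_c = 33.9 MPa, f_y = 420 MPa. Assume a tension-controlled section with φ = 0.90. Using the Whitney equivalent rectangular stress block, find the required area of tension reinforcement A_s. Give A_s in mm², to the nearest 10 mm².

A_s ≈ 1740 mm²

M_n = M_u/φ = 231/0.90 = 256.667 kN·m.
With M_n = 0.85 f'_c a b (d − a/2), solve the quadratic for a:
a = d − √(d² − 2M_n/(0.85 f'_c b)) = 380 − √(380² − 2 × 256.667×10⁶/(0.85 × 33.9 × 450)) = 56.25 mm.
A_s = 0.85 f'_c a b / f_y = 0.85 × 33.9 × 56.25 × 450 / 420 = 1736.6 mm².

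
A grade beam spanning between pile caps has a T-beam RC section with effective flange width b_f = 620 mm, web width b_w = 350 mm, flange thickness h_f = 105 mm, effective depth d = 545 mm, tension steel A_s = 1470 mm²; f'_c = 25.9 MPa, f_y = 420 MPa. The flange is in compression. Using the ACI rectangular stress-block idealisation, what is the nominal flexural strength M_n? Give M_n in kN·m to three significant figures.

M_n ≈ 323 kN·m

Tension: T = A_s f_y = 1470 × 420 = 617400 N.
Try a within the flange: a = T/(0.85 f'_c b_f) = 617400/(0.85 × 25.9 × 620) = 45.23 mm.
Since a = 45.23 ≤ h_f = 105 mm, the stress block lies entirely in the flange; analyse as a rectangular beam of width b_f.
M_n = T(d − a/2) = 617400 × (545 − 22.615) = 322.52 × 10⁶ N·mm.
M_n = 322.52 kN·m.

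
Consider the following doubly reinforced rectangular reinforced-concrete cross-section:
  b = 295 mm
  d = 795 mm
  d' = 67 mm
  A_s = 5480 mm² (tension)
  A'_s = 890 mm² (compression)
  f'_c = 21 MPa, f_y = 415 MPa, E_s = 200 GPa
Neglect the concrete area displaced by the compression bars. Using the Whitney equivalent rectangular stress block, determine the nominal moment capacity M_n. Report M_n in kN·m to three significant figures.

M_n ≈ 1440 kN·m

Assume both tension and compression steel yield.
Net tension couple steel: A_s − A'_s = 4590 mm².
a = (A_s − A'_s) f_y / (0.85 f'_c b) = 1904850/(0.85 × 21 × 295) = 361.74 mm.
c = a/β₁ = 361.74/0.85 = 425.58 mm; ε'_s = 0.003(c − d')/c = 0.0025 ≥ f_y/E_s = 0.0021, so compression steel does yield.
M_n = (A_s − A'_s) f_y (d − a/2) + A'_s f_y (d − d') = [1904850 × (795 − 180.87) + 369350 × (795 − 67)] × 10⁻⁶ = 1169.83 + 268.89 = 1438.72 kN·m.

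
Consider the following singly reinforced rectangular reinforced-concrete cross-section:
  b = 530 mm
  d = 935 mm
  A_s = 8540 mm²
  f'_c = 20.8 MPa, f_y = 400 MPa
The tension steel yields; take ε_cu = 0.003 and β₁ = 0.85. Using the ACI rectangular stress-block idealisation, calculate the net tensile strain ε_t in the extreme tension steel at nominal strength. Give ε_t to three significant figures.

ε_t ≈ 0.00354

a = A_s f_y/(0.85 f'_c b) = 364.55 mm.
β₁ = 0.85, so c = a/β₁ = 364.55/0.85 = 428.88 mm.
From the linear strain diagram with ε_cu = 0.003: ε_t = 0.003 (d − c)/c = 0.003 × (935 − 428.88)/428.88 = 0.00354.
ε_t < 0.004 — the section is over-reinforced for flexure under ACI limits.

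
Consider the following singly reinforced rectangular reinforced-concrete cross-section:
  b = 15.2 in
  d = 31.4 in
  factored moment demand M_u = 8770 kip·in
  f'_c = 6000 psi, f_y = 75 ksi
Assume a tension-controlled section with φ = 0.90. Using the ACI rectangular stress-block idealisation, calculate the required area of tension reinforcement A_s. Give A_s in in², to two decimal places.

M_n = M_u/φ = 8770/0.90 = 9744.44 kip·in.
From M_n = 0.85 f'_c a b (d − a/2):
a = d − √(d² − 2M_n/(0.85 f'_c b)) = 31.4 − √(31.4² − 2 × 9744.44/(0.85 × 6 × 15.2)) = 4.297 in.
A_s = 0.85 f'_c a b / f_y = 0.85 × 6 × 4.297 × 15.2 / 75 = 4.441 in².

A_s ≈ 4.44 in²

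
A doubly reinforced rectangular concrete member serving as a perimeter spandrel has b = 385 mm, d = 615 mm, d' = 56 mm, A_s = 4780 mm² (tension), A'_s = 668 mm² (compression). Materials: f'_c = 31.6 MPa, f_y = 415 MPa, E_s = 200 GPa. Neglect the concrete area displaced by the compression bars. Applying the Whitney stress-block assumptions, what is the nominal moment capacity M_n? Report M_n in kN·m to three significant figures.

M_n ≈ 1060 kN·m

Assume both tension and compression steel yield.
Net tension couple steel: A_s − A'_s = 4112 mm².
a = (A_s − A'_s) f_y / (0.85 f'_c b) = 1706480/(0.85 × 31.6 × 385) = 165.02 mm.
c = a/β₁ = 165.02/0.824 = 200.27 mm; ε'_s = 0.003(c − d')/c = 0.0022 ≥ f_y/E_s = 0.0021, so compression steel does yield.
M_n = (A_s − A'_s) f_y (d − a/2) + A'_s f_y (d − d') = [1706480 × (615 − 82.51) + 277220 × (615 − 56)] × 10⁻⁶ = 908.68 + 154.97 = 1063.65 kN·m.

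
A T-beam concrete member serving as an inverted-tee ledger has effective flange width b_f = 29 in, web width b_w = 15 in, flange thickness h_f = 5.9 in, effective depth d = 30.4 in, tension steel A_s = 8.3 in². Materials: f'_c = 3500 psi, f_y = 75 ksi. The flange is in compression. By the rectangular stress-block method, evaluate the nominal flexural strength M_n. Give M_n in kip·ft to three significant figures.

Tension: T = A_s f_y = 8.3 × 75 = 622.5 kips.
Try a within the flange: a = T/(0.85 f'_c b_f) = 622.5/(0.85 × 3.5 × 29) = 7.215 in.
a = 7.215 > h_f = 5.9 in: the block extends into the web. Split into flange-overhang and web parts.
C_f = 0.85 f'_c (b_f − b_w) h_f = 0.85 × 3.5 × (29 − 15) × 5.9 = 245.7 kips.
Remaining web compression depth: a_w = (T − C_f)/(0.85 f'_c b_w) = (622.5 − 245.7)/(0.85 × 3.5 × 15) = 8.444 in.
M_n = C_f(d − h_f/2) + (T − C_f)(d − a_w/2) = 245.7 × (30.4 − 2.95) + 376.8 × (30.4 − 4.222) = 6744.5 + 9863.9 = 16608.4 kip·in.
M_n = 16608.4/12 = 1384.03 kip·ft.

M_n ≈ 1380 kip·ft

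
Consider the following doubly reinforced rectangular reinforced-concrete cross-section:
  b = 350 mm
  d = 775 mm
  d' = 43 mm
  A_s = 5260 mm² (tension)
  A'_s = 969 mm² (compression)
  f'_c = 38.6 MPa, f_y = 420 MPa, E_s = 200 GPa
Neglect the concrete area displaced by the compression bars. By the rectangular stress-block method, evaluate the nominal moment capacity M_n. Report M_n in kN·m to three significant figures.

M_n ≈ 1550 kN·m

Assume both tension and compression steel yield.
Net tension couple steel: A_s − A'_s = 4291 mm².
a = (A_s − A'_s) f_y / (0.85 f'_c b) = 1802220/(0.85 × 38.6 × 350) = 156.94 mm.
c = a/β₁ = 156.94/0.774 = 202.76 mm; ε'_s = 0.003(c − d')/c = 0.0024 ≥ f_y/E_s = 0.0021, so compression steel does yield.
M_n = (A_s − A'_s) f_y (d − a/2) + A'_s f_y (d − d') = [1802220 × (775 − 78.47) + 406980 × (775 − 43)] × 10⁻⁶ = 1255.30 + 297.91 = 1553.21 kN·m.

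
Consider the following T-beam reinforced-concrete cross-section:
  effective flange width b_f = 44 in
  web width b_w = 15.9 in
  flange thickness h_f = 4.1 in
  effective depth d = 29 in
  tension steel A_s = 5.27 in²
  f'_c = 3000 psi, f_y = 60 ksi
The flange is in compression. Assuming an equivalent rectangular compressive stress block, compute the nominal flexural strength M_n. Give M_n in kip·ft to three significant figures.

M_n ≈ 727 kip·ft

Tension: T = A_s f_y = 5.27 × 60 = 316.2 kips.
Try a within the flange: a = T/(0.85 f'_c b_f) = 316.2/(0.85 × 3 × 44) = 2.818 in.
Since a = 2.818 ≤ h_f = 4.1 in, the stress block lies entirely in the flange; analyse as a rectangular beam of width b_f.
M_n = T(d − a/2) = 316.2 × (29 − 1.409) = 8724.3 kip·in.
M_n = 8724.3/12 = 727.03 kip·ft.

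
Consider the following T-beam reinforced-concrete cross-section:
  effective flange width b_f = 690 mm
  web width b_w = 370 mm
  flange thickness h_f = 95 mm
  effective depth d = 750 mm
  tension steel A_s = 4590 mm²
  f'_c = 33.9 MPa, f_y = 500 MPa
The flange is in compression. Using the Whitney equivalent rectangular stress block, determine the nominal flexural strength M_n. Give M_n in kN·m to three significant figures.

Tension: T = A_s f_y = 4590 × 500 = 2295000 N.
Try a within the flange: a = T/(0.85 f'_c b_f) = 2295000/(0.85 × 33.9 × 690) = 115.43 mm.
a = 115.43 > h_f = 95 mm: the block extends into the web. Split into flange-overhang and web parts.
C_f = 0.85 f'_c (b_f − b_w) h_f = 0.85 × 33.9 × (690 − 370) × 95 = 875976 N.
Remaining web compression depth: a_w = (T − C_f)/(0.85 f'_c b_w) = (2295000 − 875976)/(0.85 × 33.9 × 370) = 133.10 mm.
M_n = C_f(d − h_f/2) + (T − C_f)(d − a_w/2) = 875976 × (750 − 47.5) + 1419024 × (750 − 66.55) = 615.37 + 969.83 = 1585.20 × 10⁶ N·mm.
M_n = 1585.20 kN·m.

M_n ≈ 1590 kN·m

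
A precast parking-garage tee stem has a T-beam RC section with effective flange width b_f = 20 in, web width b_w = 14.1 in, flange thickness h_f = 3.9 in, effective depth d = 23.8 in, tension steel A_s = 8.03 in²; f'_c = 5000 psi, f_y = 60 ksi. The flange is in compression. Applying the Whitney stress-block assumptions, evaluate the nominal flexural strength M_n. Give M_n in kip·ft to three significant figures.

M_n ≈ 837 kip·ft

Tension: T = A_s f_y = 8.03 × 60 = 481.8 kips.
Try a within the flange: a = T/(0.85 f'_c b_f) = 481.8/(0.85 × 5 × 20) = 5.668 in.
a = 5.668 > h_f = 3.9 in: the block extends into the web. Split into flange-overhang and web parts.
C_f = 0.85 f'_c (b_f − b_w) h_f = 0.85 × 5 × (20 − 14.1) × 3.9 = 97.8 kips.
Remaining web compression depth: a_w = (T − C_f)/(0.85 f'_c b_w) = (481.8 − 97.8)/(0.85 × 5 × 14.1) = 6.408 in.
M_n = C_f(d − h_f/2) + (T − C_f)(d − a_w/2) = 97.8 × (23.8 − 1.95) + 384 × (23.8 − 3.204) = 2136.9 + 7908.9 = 10045.8 kip·in.
M_n = 10045.8/12 = 837.15 kip·ft.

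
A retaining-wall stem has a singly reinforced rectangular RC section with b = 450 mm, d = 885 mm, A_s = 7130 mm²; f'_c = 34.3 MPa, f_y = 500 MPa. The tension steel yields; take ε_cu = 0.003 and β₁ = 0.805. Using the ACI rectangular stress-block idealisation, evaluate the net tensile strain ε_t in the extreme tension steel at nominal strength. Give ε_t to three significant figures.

ε_t ≈ 0.00487

a = A_s f_y/(0.85 f'_c b) = 271.73 mm.
β₁ = 0.805, so c = a/β₁ = 271.73/0.805 = 337.55 mm.
From the linear strain diagram with ε_cu = 0.003: ε_t = 0.003 (d − c)/c = 0.003 × (885 − 337.55)/337.55 = 0.00487.
ε_t is between 0.004 and 0.005 — transition zone.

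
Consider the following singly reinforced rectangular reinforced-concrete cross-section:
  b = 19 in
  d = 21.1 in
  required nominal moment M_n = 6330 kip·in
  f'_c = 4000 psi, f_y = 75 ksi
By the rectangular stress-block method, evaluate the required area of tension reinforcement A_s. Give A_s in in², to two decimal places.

From M_n = 0.85 f'_c a b (d − a/2):
a = d − √(d² − 2M_n/(0.85 f'_c b)) = 21.1 − √(21.1² − 2 × 6330/(0.85 × 4 × 19)) = 5.313 in.
A_s = 0.85 f'_c a b / f_y = 0.85 × 4 × 5.313 × 19 / 75 = 4.576 in².

A_s ≈ 4.58 in²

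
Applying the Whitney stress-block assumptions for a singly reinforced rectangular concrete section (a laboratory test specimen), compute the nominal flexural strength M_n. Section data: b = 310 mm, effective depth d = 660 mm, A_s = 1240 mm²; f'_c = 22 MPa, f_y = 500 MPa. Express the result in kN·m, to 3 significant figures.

T = A_s f_y = 1240 × 500 = 620000 N = 620 kN.
From C = T: a = T/(0.85 f'_c b) = 620000/(0.85 × 22 × 310) = 106.95 mm.
M_n = T(d − a/2) = 620 kN × (660 − 53.475) mm = 376.05 kN·m.

M_n ≈ 376 kN·m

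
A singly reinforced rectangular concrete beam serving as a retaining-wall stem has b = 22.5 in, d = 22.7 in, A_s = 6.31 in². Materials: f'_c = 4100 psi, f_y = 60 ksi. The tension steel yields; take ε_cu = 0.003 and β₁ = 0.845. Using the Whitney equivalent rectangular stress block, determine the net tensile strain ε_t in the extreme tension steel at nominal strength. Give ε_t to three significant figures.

a = A_s f_y/(0.85 f'_c b) = 4.828 in.
β₁ = 0.845, so c = a/β₁ = 4.828/0.845 = 5.714 in.
From the linear strain diagram with ε_cu = 0.003: ε_t = 0.003 (d − c)/c = 0.003 × (22.7 − 5.714)/5.714 = 0.00892.
Since ε_t ≥ 0.005, the section is tension-controlled.

ε_t ≈ 0.00892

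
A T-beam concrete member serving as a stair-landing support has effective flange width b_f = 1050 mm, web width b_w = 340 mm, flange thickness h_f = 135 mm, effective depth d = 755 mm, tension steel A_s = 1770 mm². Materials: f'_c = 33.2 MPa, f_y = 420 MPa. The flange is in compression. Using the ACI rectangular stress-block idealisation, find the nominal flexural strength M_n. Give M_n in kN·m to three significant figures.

M_n ≈ 552 kN·m

Tension: T = A_s f_y = 1770 × 420 = 743400 N.
Try a within the flange: a = T/(0.85 f'_c b_f) = 743400/(0.85 × 33.2 × 1050) = 25.09 mm.
Since a = 25.09 ≤ h_f = 135 mm, the stress block lies entirely in the flange; analyse as a rectangular beam of width b_f.
M_n = T(d − a/2) = 743400 × (755 − 12.545) = 551.94 × 10⁶ N·mm.
M_n = 551.94 kN·m.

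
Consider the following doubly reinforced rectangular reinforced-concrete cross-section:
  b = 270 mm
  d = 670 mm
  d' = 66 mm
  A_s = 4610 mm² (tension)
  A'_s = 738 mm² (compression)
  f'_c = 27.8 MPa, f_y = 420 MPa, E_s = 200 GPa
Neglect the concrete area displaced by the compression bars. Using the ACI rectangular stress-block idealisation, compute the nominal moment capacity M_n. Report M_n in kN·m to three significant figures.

Assume both tension and compression steel yield.
Net tension couple steel: A_s − A'_s = 3872 mm².
a = (A_s − A'_s) f_y / (0.85 f'_c b) = 1626240/(0.85 × 27.8 × 270) = 254.89 mm.
c = a/β₁ = 254.89/0.85 = 299.87 mm; ε'_s = 0.003(c − d')/c = 0.0023 ≥ f_y/E_s = 0.0021, so compression steel does yield.
M_n = (A_s − A'_s) f_y (d − a/2) + A'_s f_y (d − d') = [1626240 × (670 − 127.445) + 309960 × (670 − 66)] × 10⁻⁶ = 882.32 + 187.22 = 1069.54 kN·m.

M_n ≈ 1070 kN·m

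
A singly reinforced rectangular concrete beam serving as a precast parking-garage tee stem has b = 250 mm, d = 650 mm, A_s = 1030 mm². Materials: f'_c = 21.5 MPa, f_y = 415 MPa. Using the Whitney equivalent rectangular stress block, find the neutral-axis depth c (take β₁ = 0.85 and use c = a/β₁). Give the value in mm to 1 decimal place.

T = A_s f_y = 1030 × 415 = 427450 N = 427.45 kN.
Setting C = 0.85 f'_c a b equal to T: a = 427450/(0.85 × 21.5 × 250) = 93.560 mm.
With β₁ = 0.85, c = a/β₁ = 93.560/0.85 = 110.1 mm.

c ≈ 110.1 mm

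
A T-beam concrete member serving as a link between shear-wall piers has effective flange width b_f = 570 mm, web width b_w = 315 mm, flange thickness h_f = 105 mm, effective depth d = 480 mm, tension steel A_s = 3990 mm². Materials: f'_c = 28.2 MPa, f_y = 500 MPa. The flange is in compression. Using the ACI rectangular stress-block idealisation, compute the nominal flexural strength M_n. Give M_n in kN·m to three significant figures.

Tension: T = A_s f_y = 3990 × 500 = 1995000 N.
Try a within the flange: a = T/(0.85 f'_c b_f) = 1995000/(0.85 × 28.2 × 570) = 146.02 mm.
a = 146.02 > h_f = 105 mm: the block extends into the web. Split into flange-overhang and web parts.
C_f = 0.85 f'_c (b_f − b_w) h_f = 0.85 × 28.2 × (570 − 315) × 105 = 641797 N.
Remaining web compression depth: a_w = (T − C_f)/(0.85 f'_c b_w) = (1995000 − 641797)/(0.85 × 28.2 × 315) = 179.22 mm.
M_n = C_f(d − h_f/2) + (T − C_f)(d − a_w/2) = 641797 × (480 − 52.5) + 1353203 × (480 − 89.61) = 274.37 + 528.28 = 802.65 × 10⁶ N·mm.
M_n = 802.65 kN·m.

M_n ≈ 803 kN·m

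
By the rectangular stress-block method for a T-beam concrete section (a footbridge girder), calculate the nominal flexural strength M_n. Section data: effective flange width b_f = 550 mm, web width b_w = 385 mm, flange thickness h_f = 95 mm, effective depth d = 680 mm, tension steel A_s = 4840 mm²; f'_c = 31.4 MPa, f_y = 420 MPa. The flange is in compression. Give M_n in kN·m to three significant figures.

M_n ≈ 1240 kN·m

Tension: T = A_s f_y = 4840 × 420 = 2032800 N.
Try a within the flange: a = T/(0.85 f'_c b_f) = 2032800/(0.85 × 31.4 × 550) = 138.48 mm.
a = 138.48 > h_f = 95 mm: the block extends into the web. Split into flange-overhang and web parts.
C_f = 0.85 f'_c (b_f − b_w) h_f = 0.85 × 31.4 × (550 − 385) × 95 = 418366 N.
Remaining web compression depth: a_w = (T − C_f)/(0.85 f'_c b_w) = (2032800 − 418366)/(0.85 × 31.4 × 385) = 157.11 mm.
M_n = C_f(d − h_f/2) + (T − C_f)(d − a_w/2) = 418366 × (680 − 47.5) + 1614434 × (680 − 78.555) = 264.62 + 970.99 = 1235.61 × 10⁶ N·mm.
M_n = 1235.61 kN·m.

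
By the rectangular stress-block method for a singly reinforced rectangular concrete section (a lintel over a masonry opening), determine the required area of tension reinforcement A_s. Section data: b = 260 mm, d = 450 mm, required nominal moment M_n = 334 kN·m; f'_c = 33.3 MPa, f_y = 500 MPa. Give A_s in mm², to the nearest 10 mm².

With M_n = 0.85 f'_c a b (d − a/2), solve the quadratic for a:
a = d − √(d² − 2M_n/(0.85 f'_c b)) = 450 − √(450² − 2 × 334×10⁶/(0.85 × 33.3 × 260)) = 115.74 mm.
A_s = 0.85 f'_c a b / f_y = 0.85 × 33.3 × 115.74 × 260 / 500 = 1703.5 mm².

A_s ≈ 1700 mm²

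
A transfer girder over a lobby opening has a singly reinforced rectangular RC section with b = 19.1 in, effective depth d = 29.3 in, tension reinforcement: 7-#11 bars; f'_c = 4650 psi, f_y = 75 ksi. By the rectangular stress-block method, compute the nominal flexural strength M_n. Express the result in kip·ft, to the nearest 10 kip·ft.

A_s = 7 × 1.56 = 10.92 in².
T = A_s f_y = 10.92 × 75 = 819 kips.
a = T/(0.85 f'_c b) = 819/(0.85 × 4.65 × 19.1) = 10.849 in.
M_n = T(d − a/2) = 819 × (29.3 − 5.4245) = 19554.0 kip·in = 19554.0/12 = 1629.50 kip·ft.

M_n ≈ 1630 kip·ft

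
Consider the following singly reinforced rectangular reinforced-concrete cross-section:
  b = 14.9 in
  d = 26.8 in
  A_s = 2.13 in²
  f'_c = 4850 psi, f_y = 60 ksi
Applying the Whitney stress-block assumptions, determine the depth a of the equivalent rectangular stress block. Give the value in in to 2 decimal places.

T = A_s f_y = 2.13 × 60 = 127.8 kips.
a = T/(0.85 f'_c b) = 127.8/(0.85 × 4.85 × 14.9) = 2.08 in.

a ≈ 2.08 in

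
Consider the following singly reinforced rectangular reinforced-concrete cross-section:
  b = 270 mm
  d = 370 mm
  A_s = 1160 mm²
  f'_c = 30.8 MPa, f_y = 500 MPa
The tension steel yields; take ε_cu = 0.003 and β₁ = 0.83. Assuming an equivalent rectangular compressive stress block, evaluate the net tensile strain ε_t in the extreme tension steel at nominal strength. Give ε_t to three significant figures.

a = A_s f_y/(0.85 f'_c b) = 82.05 mm.
β₁ = 0.83, so c = a/β₁ = 82.05/0.83 = 98.86 mm.
From the linear strain diagram with ε_cu = 0.003: ε_t = 0.003 (d − c)/c = 0.003 × (370 − 98.86)/98.86 = 0.00823.
Since ε_t ≥ 0.005, the section is tension-controlled.

ε_t ≈ 0.00823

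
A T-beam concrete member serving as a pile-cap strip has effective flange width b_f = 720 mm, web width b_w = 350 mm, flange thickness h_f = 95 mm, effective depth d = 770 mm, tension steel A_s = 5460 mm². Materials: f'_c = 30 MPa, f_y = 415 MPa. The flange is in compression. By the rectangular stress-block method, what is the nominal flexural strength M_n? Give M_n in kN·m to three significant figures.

Tension: T = A_s f_y = 5460 × 415 = 2265900 N.
Try a within the flange: a = T/(0.85 f'_c b_f) = 2265900/(0.85 × 30 × 720) = 123.42 mm.
a = 123.42 > h_f = 95 mm: the block extends into the web. Split into flange-overhang and web parts.
C_f = 0.85 f'_c (b_f − b_w) h_f = 0.85 × 30 × (720 − 350) × 95 = 896325 N.
Remaining web compression depth: a_w = (T − C_f)/(0.85 f'_c b_w) = (2265900 − 896325)/(0.85 × 30 × 350) = 153.45 mm.
M_n = C_f(d − h_f/2) + (T − C_f)(d − a_w/2) = 896325 × (770 − 47.5) + 1369575 × (770 − 76.725) = 647.59 + 949.49 = 1597.08 × 10⁶ N·mm.
M_n = 1597.08 kN·m.

M_n ≈ 1600 kN·m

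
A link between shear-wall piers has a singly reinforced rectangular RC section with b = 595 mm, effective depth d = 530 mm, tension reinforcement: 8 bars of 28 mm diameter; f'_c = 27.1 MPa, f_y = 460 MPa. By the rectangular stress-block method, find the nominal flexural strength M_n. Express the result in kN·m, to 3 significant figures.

A_s = 8 × 616 = 4928 mm².
T = A_s f_y = 4928 × 460 = 2266880 N = 2266.88 kN.
From C = T: a = T/(0.85 f'_c b) = 2266880/(0.85 × 27.1 × 595) = 165.40 mm.
M_n = T(d − a/2) = 2266.88 kN × (530 − 82.7) mm = 1013.98 kN·m.

M_n ≈ 1010 kN·m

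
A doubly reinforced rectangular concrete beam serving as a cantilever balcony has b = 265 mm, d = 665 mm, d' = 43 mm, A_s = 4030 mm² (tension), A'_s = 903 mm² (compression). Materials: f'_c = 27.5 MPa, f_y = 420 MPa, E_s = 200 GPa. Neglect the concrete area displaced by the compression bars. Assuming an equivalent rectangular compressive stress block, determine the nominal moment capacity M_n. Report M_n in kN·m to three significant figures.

M_n ≈ 970 kN·m

Assume both tension and compression steel yield.
Net tension couple steel: A_s − A'_s = 3127 mm².
a = (A_s − A'_s) f_y / (0.85 f'_c b) = 1313340/(0.85 × 27.5 × 265) = 212.02 mm.
c = a/β₁ = 212.02/0.85 = 249.44 mm; ε'_s = 0.003(c − d')/c = 0.0025 ≥ f_y/E_s = 0.0021, so compression steel does yield.
M_n = (A_s − A'_s) f_y (d − a/2) + A'_s f_y (d − d') = [1313340 × (665 − 106.01) + 379260 × (665 − 43)] × 10⁻⁶ = 734.14 + 235.90 = 970.04 kN·m.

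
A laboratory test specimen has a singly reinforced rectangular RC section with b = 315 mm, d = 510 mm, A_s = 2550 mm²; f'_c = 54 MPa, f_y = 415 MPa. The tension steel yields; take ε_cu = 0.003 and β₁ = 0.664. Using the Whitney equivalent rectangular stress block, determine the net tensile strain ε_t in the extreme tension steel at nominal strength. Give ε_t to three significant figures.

ε_t ≈ 0.0109

a = A_s f_y/(0.85 f'_c b) = 73.19 mm.
β₁ = 0.664, so c = a/β₁ = 73.19/0.664 = 110.23 mm.
From the linear strain diagram with ε_cu = 0.003: ε_t = 0.003 (d − c)/c = 0.003 × (510 − 110.23)/110.23 = 0.0109.
Since ε_t ≥ 0.005, the section is tension-controlled.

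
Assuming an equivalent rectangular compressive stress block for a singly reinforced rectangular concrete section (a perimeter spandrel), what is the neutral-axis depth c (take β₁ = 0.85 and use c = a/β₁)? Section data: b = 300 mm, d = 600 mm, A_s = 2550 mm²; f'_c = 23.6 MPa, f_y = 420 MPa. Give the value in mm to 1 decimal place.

T = A_s f_y = 2550 × 420 = 1071000 N = 1071 kN.
Setting C = 0.85 f'_c a b equal to T: a = 1071000/(0.85 × 23.6 × 300) = 177.966 mm.
With β₁ = 0.85, c = a/β₁ = 177.966/0.85 = 209.4 mm.

c ≈ 209.4 mm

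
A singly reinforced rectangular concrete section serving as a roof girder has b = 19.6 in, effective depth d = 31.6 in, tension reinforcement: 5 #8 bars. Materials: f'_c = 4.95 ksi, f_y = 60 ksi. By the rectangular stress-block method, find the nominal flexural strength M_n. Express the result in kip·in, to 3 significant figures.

A_s = 5 × 0.79 = 3.95 in².
T = A_s f_y = 3.95 × 60 = 237 kips.
a = T/(0.85 f'_c b) = 237/(0.85 × 4.95 × 19.6) = 2.874 in.
M_n = T(d − a/2) = 237 × (31.6 − 1.437) = 7148.6 kip·in.

M_n ≈ 7150 kip·in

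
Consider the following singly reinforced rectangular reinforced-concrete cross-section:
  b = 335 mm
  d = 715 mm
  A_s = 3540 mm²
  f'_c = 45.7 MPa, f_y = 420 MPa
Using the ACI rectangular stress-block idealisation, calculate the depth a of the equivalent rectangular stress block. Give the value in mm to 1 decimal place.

T = A_s f_y = 3540 × 420 = 1486800 N = 1486.8 kN.
Setting C = 0.85 f'_c a b equal to T: a = 1486800/(0.85 × 45.7 × 335) = 114.3 mm.

a ≈ 114.3 mm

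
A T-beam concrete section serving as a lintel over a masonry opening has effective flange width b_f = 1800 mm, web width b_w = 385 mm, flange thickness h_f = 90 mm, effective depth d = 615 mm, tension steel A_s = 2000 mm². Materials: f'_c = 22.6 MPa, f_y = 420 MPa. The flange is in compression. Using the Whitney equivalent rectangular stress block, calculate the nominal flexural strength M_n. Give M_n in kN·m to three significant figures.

M_n ≈ 506 kN·m

Tension: T = A_s f_y = 2000 × 420 = 840000 N.
Try a within the flange: a = T/(0.85 f'_c b_f) = 840000/(0.85 × 22.6 × 1800) = 24.29 mm.
Since a = 24.29 ≤ h_f = 90 mm, the stress block lies entirely in the flange; analyse as a rectangular beam of width b_f.
M_n = T(d − a/2) = 840000 × (615 − 12.145) = 506.40 × 10⁶ N·mm.
M_n = 506.40 kN·m.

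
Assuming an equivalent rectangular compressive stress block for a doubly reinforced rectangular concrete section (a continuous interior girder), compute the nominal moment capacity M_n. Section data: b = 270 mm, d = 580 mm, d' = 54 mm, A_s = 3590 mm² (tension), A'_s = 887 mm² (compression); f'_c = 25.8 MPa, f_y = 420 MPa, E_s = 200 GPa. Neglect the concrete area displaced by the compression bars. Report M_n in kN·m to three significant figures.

M_n ≈ 746 kN·m

Assume both tension and compression steel yield.
Net tension couple steel: A_s − A'_s = 2703 mm².
a = (A_s − A'_s) f_y / (0.85 f'_c b) = 1135260/(0.85 × 25.8 × 270) = 191.73 mm.
c = a/β₁ = 191.73/0.85 = 225.56 mm; ε'_s = 0.003(c − d')/c = 0.0023 ≥ f_y/E_s = 0.0021, so compression steel does yield.
M_n = (A_s − A'_s) f_y (d − a/2) + A'_s f_y (d − d') = [1135260 × (580 − 95.865) + 372540 × (580 − 54)] × 10⁻⁶ = 549.62 + 195.96 = 745.58 kN·m.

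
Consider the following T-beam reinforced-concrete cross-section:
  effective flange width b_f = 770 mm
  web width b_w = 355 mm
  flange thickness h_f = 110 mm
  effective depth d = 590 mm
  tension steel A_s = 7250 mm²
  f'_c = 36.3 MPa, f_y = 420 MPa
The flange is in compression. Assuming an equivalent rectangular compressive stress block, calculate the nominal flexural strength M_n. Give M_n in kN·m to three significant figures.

Tension: T = A_s f_y = 7250 × 420 = 3045000 N.
Try a within the flange: a = T/(0.85 f'_c b_f) = 3045000/(0.85 × 36.3 × 770) = 128.17 mm.
a = 128.17 > h_f = 110 mm: the block extends into the web. Split into flange-overhang and web parts.
C_f = 0.85 f'_c (b_f − b_w) h_f = 0.85 × 36.3 × (770 − 355) × 110 = 1408531 N.
Remaining web compression depth: a_w = (T − C_f)/(0.85 f'_c b_w) = (3045000 − 1408531)/(0.85 × 36.3 × 355) = 149.40 mm.
M_n = C_f(d − h_f/2) + (T − C_f)(d − a_w/2) = 1408531 × (590 − 55) + 1636469 × (590 − 74.7) = 753.56 + 843.27 = 1596.83 × 10⁶ N·mm.
M_n = 1596.83 kN·m.

M_n ≈ 1600 kN·m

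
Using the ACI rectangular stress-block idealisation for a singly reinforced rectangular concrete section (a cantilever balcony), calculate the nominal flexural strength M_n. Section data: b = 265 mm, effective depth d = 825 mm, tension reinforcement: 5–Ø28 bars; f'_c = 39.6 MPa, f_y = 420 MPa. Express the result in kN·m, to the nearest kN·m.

A_s = 5 × 616 = 3080 mm².
T = A_s f_y = 3080 × 420 = 1293600 N = 1293.6 kN.
From C = T: a = T/(0.85 f'_c b) = 1293600/(0.85 × 39.6 × 265) = 145.02 mm.
M_n = T(d − a/2) = 1293.6 kN × (825 − 72.51) mm = 973.42 kN·m.

M_n ≈ 973 kN·m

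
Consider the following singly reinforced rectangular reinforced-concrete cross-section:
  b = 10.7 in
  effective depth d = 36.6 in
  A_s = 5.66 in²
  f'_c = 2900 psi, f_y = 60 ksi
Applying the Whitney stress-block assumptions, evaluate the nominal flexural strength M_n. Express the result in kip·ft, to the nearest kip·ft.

M_n ≈ 854 kip·ft

T = A_s f_y = 5.66 × 60 = 339.6 kips.
a = T/(0.85 f'_c b) = 339.6/(0.85 × 2.9 × 10.7) = 12.876 in.
M_n = T(d − a/2) = 339.6 × (36.6 − 6.438) = 10243.0 kip·in = 10243.0/12 = 853.58 kip·ft.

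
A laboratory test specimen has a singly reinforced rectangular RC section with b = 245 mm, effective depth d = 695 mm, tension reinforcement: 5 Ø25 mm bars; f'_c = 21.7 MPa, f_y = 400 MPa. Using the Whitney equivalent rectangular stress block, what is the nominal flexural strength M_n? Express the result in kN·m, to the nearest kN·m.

A_s = 5 × 491 = 2455 mm².
T = A_s f_y = 2455 × 400 = 982000 N = 982 kN.
From C = T: a = T/(0.85 f'_c b) = 982000/(0.85 × 21.7 × 245) = 217.30 mm.
M_n = T(d − a/2) = 982 kN × (695 − 108.65) mm = 575.80 kN·m.

M_n ≈ 576 kN·m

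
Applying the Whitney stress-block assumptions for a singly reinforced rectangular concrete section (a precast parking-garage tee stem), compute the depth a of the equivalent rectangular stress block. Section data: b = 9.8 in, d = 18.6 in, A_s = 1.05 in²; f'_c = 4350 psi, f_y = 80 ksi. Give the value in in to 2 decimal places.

T = A_s f_y = 1.05 × 80 = 84 kips.
a = T/(0.85 f'_c b) = 84/(0.85 × 4.35 × 9.8) = 2.32 in.

a ≈ 2.32 in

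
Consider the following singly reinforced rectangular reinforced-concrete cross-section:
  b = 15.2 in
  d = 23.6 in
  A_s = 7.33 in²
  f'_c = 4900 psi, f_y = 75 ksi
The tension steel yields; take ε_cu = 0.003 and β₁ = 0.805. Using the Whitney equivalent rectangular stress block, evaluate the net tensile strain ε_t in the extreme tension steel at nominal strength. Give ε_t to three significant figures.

ε_t ≈ 0.00356

a = A_s f_y/(0.85 f'_c b) = 8.684 in.
β₁ = 0.805, so c = a/β₁ = 8.684/0.805 = 10.788 in.
From the linear strain diagram with ε_cu = 0.003: ε_t = 0.003 (d − c)/c = 0.003 × (23.6 − 10.788)/10.788 = 0.00356.
ε_t < 0.004 — the section is over-reinforced for flexure under ACI limits.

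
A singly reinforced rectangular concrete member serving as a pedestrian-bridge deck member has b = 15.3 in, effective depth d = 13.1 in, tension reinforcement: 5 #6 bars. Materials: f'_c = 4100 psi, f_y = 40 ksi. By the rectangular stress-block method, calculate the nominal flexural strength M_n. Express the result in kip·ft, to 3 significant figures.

A_s = 5 × 0.44 = 2.2 in².
T = A_s f_y = 2.2 × 40 = 88 kips.
a = T/(0.85 f'_c b) = 88/(0.85 × 4.1 × 15.3) = 1.650 in.
M_n = T(d − a/2) = 88 × (13.1 − 0.825) = 1080.2 kip·in = 1080.2/12 = 90.02 kip·ft.

M_n ≈ 90.0 kip·ft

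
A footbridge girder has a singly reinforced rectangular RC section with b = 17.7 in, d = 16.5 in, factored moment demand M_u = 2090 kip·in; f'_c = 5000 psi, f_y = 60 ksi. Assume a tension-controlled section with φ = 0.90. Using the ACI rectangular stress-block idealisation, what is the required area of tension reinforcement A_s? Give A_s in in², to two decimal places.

A_s ≈ 2.50 in²

M_n = M_u/φ = 2090/0.90 = 2322.22 kip·in.
From M_n = 0.85 f'_c a b (d − a/2):
a = d − √(d² − 2M_n/(0.85 f'_c b)) = 16.5 − √(16.5² − 2 × 2322.22/(0.85 × 5 × 17.7)) = 1.991 in.
A_s = 0.85 f'_c a b / f_y = 0.85 × 5 × 1.991 × 17.7 / 60 = 2.496 in².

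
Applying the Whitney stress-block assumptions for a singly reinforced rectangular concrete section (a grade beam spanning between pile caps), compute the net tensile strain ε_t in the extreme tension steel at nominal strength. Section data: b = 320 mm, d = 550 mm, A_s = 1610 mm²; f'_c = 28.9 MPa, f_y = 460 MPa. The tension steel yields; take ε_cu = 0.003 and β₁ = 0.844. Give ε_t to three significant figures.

a = A_s f_y/(0.85 f'_c b) = 94.21 mm.
β₁ = 0.844, so c = a/β₁ = 94.21/0.844 = 111.62 mm.
From the linear strain diagram with ε_cu = 0.003: ε_t = 0.003 (d − c)/c = 0.003 × (550 − 111.62)/111.62 = 0.0118.
Since ε_t ≥ 0.005, the section is tension-controlled.

ε_t ≈ 0.0118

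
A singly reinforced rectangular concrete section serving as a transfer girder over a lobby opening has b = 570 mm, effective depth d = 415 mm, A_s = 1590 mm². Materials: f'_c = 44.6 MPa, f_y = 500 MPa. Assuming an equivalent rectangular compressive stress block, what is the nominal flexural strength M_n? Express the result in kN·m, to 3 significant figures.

M_n ≈ 315 kN·m

T = A_s f_y = 1590 × 500 = 795000 N = 795 kN.
From C = T: a = T/(0.85 f'_c b) = 795000/(0.85 × 44.6 × 570) = 36.79 mm.
M_n = T(d − a/2) = 795 kN × (415 − 18.395) mm = 315.30 kN·m.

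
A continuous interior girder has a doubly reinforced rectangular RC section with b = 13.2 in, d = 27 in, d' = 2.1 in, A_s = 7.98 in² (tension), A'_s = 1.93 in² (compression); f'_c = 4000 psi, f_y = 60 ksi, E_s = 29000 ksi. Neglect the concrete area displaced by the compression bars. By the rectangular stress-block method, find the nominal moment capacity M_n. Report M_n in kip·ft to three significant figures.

Assume both steels yield.
a = (A_s − A'_s) f_y/(0.85 f'_c b) = (7.98 − 1.93) × 60/(0.85 × 4 × 13.2) = 8.088 in.
c = a/β₁ = 8.088/0.85 = 9.515 in; ε'_s = 0.003(c − d')/c = 0.0023 ≥ ε_y = 0.0021, so the compression steel yields.
M_n = (A_s − A'_s) f_y (d − a/2) + A'_s f_y (d − d') = 363 × (27 − 4.044) + 115.8 × (27 − 2.1) = 8333.0 + 2883.4 = 11216.4 kip·in = 11216.4/12 = 934.70 kip·ft.

M_n ≈ 935 kip·ft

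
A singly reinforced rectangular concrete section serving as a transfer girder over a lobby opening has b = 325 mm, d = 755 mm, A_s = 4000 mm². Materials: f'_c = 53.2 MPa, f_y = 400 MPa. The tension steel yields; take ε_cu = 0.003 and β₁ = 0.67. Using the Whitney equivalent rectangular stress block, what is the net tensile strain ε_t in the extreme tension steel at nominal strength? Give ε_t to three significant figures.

a = A_s f_y/(0.85 f'_c b) = 108.87 mm.
β₁ = 0.67, so c = a/β₁ = 108.87/0.67 = 162.49 mm.
From the linear strain diagram with ε_cu = 0.003: ε_t = 0.003 (d − c)/c = 0.003 × (755 − 162.49)/162.49 = 0.0109.
Since ε_t ≥ 0.005, the section is tension-controlled.

ε_t ≈ 0.0109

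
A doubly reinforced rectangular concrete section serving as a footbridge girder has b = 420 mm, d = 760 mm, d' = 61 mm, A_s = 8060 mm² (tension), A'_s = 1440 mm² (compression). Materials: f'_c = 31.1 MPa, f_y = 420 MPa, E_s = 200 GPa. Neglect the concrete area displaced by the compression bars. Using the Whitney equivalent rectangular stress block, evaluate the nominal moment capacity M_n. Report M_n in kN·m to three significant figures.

Assume both tension and compression steel yield.
Net tension couple steel: A_s − A'_s = 6620 mm².
a = (A_s − A'_s) f_y / (0.85 f'_c b) = 2780400/(0.85 × 31.1 × 420) = 250.43 mm.
c = a/β₁ = 250.43/0.828 = 302.45 mm; ε'_s = 0.003(c − d')/c = 0.0024 ≥ f_y/E_s = 0.0021, so compression steel does yield.
M_n = (A_s − A'_s) f_y (d − a/2) + A'_s f_y (d − d') = [2780400 × (760 − 125.215) + 604800 × (760 − 61)] × 10⁻⁶ = 1764.96 + 422.76 = 2187.72 kN·m.

M_n ≈ 2190 kN·m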